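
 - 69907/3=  - 23303 + 2/3= -23302.33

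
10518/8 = 1314 + 3/4 = 1314.75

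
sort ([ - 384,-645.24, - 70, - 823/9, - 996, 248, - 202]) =[ - 996,-645.24, - 384,- 202, - 823/9, - 70,  248 ] 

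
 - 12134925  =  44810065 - 56944990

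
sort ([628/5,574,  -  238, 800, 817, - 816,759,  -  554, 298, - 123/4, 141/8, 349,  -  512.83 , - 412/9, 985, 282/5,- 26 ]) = [ - 816, - 554, - 512.83,  -  238,- 412/9 , - 123/4 , - 26, 141/8,282/5 , 628/5,298, 349, 574, 759,800, 817,985 ]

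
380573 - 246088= 134485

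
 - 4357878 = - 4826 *903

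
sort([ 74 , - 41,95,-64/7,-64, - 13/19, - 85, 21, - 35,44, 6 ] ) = [ - 85, - 64, - 41, - 35, - 64/7, - 13/19, 6, 21,44, 74,  95 ]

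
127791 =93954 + 33837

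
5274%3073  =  2201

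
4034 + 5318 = 9352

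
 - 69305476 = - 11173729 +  - 58131747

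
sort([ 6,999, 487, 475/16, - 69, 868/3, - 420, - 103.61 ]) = [ -420, - 103.61, - 69, 6,475/16,868/3, 487, 999]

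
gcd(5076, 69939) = 9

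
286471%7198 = 5749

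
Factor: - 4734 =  - 2^1*3^2 * 263^1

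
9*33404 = 300636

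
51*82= 4182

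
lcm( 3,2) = 6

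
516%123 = 24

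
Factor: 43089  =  3^1*53^1*271^1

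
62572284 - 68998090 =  -6425806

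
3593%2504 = 1089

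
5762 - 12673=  - 6911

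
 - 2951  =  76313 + - 79264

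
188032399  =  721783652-533751253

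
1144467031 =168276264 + 976190767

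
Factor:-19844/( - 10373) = 44/23=2^2*11^1*23^( - 1)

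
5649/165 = 34+13/55 = 34.24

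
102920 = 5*20584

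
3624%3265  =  359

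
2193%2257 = 2193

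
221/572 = 17/44=0.39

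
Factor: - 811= - 811^1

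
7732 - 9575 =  -1843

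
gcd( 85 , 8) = 1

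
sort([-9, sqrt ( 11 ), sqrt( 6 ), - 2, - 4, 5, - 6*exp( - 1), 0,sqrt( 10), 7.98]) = [ - 9, - 4, - 6*exp( - 1 ), - 2,0,sqrt(6 ), sqrt( 10),sqrt( 11), 5 , 7.98]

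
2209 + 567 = 2776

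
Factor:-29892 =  - 2^2*3^1 * 47^1*53^1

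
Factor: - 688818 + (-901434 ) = -1590252  =  - 2^2*3^1*89^1*1489^1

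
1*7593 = 7593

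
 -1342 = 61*( - 22) 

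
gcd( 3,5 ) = 1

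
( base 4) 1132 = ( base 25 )3j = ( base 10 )94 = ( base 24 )3m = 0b1011110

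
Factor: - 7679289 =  - 3^1*31^1*71^1 * 1163^1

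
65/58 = 65/58= 1.12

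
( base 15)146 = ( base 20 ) EB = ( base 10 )291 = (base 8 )443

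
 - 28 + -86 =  - 114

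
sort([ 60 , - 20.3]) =[ - 20.3,60] 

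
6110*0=0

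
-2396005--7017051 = 4621046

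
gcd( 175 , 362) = 1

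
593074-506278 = 86796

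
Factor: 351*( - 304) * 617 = -2^4 * 3^3*13^1 * 19^1*617^1 = - 65836368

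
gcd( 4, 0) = 4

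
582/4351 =582/4351=0.13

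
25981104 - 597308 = 25383796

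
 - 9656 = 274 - 9930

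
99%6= 3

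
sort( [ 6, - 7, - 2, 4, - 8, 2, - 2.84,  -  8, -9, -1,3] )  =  [ - 9, - 8, - 8, - 7, - 2.84, - 2,  -  1,2, 3,4, 6]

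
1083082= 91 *11902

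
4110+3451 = 7561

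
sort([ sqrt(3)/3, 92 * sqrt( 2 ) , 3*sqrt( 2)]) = [ sqrt(3)/3 , 3*sqrt ( 2) , 92*sqrt(2) ] 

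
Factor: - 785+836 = 51 = 3^1*17^1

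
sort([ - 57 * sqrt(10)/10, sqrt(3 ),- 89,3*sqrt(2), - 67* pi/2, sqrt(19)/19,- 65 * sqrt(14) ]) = [ -65*sqrt( 14),- 67*pi/2,-89,-57*sqrt(10 ) /10,sqrt(19)/19, sqrt( 3),3*sqrt(2 )] 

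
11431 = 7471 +3960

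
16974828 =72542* 234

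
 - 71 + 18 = -53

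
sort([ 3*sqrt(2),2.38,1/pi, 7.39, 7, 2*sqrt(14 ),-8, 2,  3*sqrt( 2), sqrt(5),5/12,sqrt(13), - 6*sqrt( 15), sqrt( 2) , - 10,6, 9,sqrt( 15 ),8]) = [ - 6*sqrt( 15 ), - 10, - 8, 1/pi, 5/12, sqrt ( 2), 2,sqrt(5), 2.38, sqrt(13), sqrt( 15),3 * sqrt( 2), 3 *sqrt(2 ), 6, 7, 7.39, 2 * sqrt (14), 8,9]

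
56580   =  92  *615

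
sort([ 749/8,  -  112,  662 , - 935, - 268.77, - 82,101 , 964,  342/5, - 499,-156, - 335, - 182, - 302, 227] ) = [  -  935, - 499, - 335, - 302, - 268.77, - 182, - 156,  -  112, - 82, 342/5,749/8,101, 227,662, 964]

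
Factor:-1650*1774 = -2927100 = - 2^2*3^1 * 5^2*11^1*887^1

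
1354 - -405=1759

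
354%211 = 143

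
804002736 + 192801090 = 996803826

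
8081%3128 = 1825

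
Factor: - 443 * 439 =  -  194477 = - 439^1*443^1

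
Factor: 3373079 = 31^1*53^1 * 2053^1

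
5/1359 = 5/1359 =0.00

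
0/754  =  0 = 0.00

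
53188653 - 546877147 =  - 493688494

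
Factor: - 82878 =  - 2^1*3^1*19^1*727^1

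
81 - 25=56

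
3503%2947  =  556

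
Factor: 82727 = 82727^1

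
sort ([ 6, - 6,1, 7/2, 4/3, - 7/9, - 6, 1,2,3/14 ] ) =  [ - 6, - 6 , - 7/9 , 3/14, 1, 1,4/3, 2,7/2, 6]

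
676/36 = 169/9 = 18.78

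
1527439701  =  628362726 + 899076975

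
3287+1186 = 4473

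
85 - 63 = 22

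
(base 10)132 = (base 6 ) 340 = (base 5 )1012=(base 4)2010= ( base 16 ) 84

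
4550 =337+4213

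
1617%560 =497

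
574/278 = 2 + 9/139  =  2.06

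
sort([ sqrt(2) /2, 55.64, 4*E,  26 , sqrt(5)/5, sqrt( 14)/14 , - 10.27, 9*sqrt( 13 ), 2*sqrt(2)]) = [ - 10.27 , sqrt ( 14)/14,sqrt(5) /5,  sqrt ( 2 ) /2,2*sqrt ( 2),4*E,26,9*sqrt( 13), 55.64]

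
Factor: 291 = 3^1*97^1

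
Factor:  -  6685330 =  - 2^1*5^1 * 668533^1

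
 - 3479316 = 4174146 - 7653462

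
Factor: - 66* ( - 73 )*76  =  366168 = 2^3*3^1 *11^1*19^1*73^1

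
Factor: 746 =2^1*373^1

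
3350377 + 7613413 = 10963790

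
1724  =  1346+378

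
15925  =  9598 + 6327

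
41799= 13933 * 3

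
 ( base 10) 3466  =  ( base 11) 2671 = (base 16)D8A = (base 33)361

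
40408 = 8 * 5051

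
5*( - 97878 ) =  - 489390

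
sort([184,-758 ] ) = [ - 758,184]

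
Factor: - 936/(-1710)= 52/95 = 2^2*5^( - 1 ) * 13^1*19^(-1) 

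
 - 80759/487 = -80759/487 = - 165.83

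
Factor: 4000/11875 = 2^5*5^( - 1)*19^ ( - 1) = 32/95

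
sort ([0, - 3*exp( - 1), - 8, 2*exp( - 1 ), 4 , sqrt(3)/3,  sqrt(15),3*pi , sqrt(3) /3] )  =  [ - 8,  -  3*exp( - 1 ),0,  sqrt( 3 ) /3, sqrt(3 )/3,  2*exp(-1 ),sqrt ( 15),  4,3*pi] 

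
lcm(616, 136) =10472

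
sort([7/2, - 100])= [ - 100,7/2] 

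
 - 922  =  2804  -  3726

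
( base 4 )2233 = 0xaf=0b10101111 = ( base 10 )175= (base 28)67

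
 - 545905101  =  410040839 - 955945940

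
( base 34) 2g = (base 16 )54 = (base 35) 2E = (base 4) 1110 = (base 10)84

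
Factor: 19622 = 2^1*9811^1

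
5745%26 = 25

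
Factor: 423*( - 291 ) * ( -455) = 56007315  =  3^3*5^1*7^1*13^1*47^1*97^1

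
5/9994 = 5/9994 = 0.00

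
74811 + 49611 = 124422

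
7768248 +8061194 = 15829442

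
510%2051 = 510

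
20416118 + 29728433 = 50144551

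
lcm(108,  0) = 0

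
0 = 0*24041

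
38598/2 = 19299 = 19299.00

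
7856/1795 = 7856/1795 =4.38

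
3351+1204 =4555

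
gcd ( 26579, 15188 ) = 3797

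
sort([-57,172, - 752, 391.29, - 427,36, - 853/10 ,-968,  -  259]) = [ - 968, - 752, - 427, - 259 , - 853/10, - 57, 36,172, 391.29]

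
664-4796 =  - 4132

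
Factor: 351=3^3*13^1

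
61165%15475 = 14740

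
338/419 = 338/419  =  0.81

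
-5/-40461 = 5/40461 = 0.00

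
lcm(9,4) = 36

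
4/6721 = 4/6721 = 0.00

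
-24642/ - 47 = 524 + 14/47 = 524.30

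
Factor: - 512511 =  - 3^1*170837^1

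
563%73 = 52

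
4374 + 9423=13797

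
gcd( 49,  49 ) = 49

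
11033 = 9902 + 1131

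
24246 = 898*27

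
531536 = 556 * 956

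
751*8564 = 6431564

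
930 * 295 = 274350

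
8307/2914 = 8307/2914 = 2.85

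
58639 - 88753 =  - 30114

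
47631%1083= 1062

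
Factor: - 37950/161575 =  - 2^1*3^1*11^1*281^( - 1)= - 66/281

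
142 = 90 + 52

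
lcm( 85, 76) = 6460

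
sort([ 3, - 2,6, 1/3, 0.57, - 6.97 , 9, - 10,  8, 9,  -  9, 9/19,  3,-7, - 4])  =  [-10 ,- 9, - 7, - 6.97, - 4,- 2,1/3, 9/19, 0.57,3,3,6,8,9,  9]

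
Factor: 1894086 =2^1*3^2  *105227^1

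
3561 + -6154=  - 2593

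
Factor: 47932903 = 47^1 * 1019849^1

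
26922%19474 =7448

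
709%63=16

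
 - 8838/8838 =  - 1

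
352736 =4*88184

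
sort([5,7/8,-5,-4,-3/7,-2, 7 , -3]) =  [ - 5, - 4, - 3, - 2, - 3/7 , 7/8,5,7]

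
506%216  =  74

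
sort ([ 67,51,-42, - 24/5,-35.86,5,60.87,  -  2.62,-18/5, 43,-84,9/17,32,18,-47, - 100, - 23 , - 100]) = [  -  100 ,-100,  -  84,- 47, - 42, - 35.86,-23, - 24/5, - 18/5, - 2.62,9/17,5,18,  32,43 , 51 , 60.87, 67]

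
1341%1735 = 1341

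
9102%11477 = 9102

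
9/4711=9/4711 = 0.00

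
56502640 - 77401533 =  - 20898893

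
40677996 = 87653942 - 46975946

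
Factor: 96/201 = 32/67 = 2^5*67^( - 1)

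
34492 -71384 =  - 36892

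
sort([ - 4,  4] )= [-4, 4]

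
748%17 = 0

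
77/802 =77/802 = 0.10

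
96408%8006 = 336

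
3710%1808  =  94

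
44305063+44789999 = 89095062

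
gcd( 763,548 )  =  1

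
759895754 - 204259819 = 555635935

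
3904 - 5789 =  - 1885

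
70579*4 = 282316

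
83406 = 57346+26060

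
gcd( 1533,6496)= 7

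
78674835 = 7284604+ 71390231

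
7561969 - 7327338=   234631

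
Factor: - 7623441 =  - 3^2*7^1*121007^1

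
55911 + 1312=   57223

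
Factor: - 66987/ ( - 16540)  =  81/20=2^( - 2) * 3^4*5^( - 1 )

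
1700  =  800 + 900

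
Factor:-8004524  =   - 2^2*11^1*109^1*  1669^1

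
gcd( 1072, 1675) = 67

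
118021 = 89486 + 28535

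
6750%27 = 0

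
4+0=4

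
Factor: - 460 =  - 2^2 *5^1 * 23^1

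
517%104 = 101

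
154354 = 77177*2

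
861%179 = 145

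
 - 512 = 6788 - 7300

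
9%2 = 1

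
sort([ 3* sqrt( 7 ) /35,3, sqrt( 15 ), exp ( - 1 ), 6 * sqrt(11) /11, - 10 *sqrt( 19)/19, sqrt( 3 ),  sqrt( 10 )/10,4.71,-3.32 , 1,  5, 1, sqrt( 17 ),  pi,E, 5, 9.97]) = [ - 3.32,  -  10*sqrt( 19 )/19, 3 * sqrt( 7) /35,sqrt( 10)/10 , exp (  -  1), 1 , 1,sqrt(3 ), 6 * sqrt( 11)/11,  E,3, pi,sqrt (15 ),sqrt( 17),4.71,5,  5,  9.97 ] 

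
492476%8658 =7628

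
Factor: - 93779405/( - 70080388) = 2^ ( - 2)*5^1*7^( -4)*1889^1*7297^( - 1)* 9929^1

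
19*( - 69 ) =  - 1311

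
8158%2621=295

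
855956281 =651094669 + 204861612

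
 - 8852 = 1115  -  9967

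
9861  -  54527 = - 44666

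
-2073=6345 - 8418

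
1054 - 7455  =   - 6401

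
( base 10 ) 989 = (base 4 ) 33131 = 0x3dd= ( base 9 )1318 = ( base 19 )2e1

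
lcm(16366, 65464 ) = 65464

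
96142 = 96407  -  265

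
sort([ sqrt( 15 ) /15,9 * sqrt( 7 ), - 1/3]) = [ - 1/3,sqrt(15 )/15,9*sqrt( 7 )]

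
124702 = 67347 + 57355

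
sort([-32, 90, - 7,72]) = [-32, - 7, 72 , 90 ]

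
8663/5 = 1732 + 3/5 = 1732.60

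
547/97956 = 547/97956 = 0.01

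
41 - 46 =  - 5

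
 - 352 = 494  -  846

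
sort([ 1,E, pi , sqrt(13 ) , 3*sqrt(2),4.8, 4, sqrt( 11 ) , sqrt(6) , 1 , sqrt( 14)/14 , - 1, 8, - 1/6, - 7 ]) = [ - 7, - 1,-1/6,sqrt(14 )/14 , 1 , 1 , sqrt (6),  E,pi, sqrt(11), sqrt( 13),4,  3*sqrt( 2),4.8,  8] 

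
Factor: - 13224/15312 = - 19/22 = -2^(-1)*11^( - 1)*19^1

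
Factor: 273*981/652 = 2^( - 2)*3^3*7^1*13^1*109^1*163^(-1) = 267813/652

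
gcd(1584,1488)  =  48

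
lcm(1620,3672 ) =55080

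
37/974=37/974= 0.04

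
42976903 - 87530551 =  - 44553648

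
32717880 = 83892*390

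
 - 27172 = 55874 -83046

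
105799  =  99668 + 6131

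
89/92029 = 89/92029 = 0.00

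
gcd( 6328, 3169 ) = 1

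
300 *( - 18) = - 5400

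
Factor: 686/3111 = 2^1*3^( - 1) *7^3*17^( -1 )*61^ (  -  1)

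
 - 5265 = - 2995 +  - 2270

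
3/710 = 3/710 = 0.00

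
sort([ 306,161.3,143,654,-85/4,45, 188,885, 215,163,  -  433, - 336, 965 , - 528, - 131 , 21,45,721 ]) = [  -  528,  -  433,  -  336, - 131,  -  85/4 , 21,45, 45, 143, 161.3,163 , 188,215,  306,654,721,885, 965 ] 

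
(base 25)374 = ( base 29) 2co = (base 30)28E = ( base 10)2054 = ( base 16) 806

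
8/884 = 2/221 = 0.01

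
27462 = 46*597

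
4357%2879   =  1478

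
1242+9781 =11023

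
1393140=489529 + 903611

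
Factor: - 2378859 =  - 3^1*7^1*113279^1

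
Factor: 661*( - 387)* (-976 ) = 2^4*3^2*43^1*61^1 * 661^1 = 249667632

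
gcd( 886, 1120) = 2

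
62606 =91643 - 29037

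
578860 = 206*2810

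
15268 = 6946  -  -8322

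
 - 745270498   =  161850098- 907120596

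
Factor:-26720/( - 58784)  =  5^1*11^( - 1 ) = 5/11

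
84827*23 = 1951021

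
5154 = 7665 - 2511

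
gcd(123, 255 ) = 3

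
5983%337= 254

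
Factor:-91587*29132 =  - 2668112484 = -  2^2*3^1*7283^1*30529^1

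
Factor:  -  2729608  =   - 2^3*7^1*79^1*  617^1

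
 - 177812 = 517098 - 694910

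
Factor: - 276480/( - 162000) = 2^7*3^ ( - 1 )*5^( - 2 ) = 128/75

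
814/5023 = 814/5023 = 0.16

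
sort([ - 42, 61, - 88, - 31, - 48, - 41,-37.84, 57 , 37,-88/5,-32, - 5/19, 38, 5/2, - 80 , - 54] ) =[ - 88, - 80,-54, - 48,-42, - 41, - 37.84, - 32, -31 ,  -  88/5, - 5/19, 5/2, 37,38,57, 61]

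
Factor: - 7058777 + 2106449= - 2^3 * 3^1 *206347^1 = - 4952328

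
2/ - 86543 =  - 2/86543= - 0.00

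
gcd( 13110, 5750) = 230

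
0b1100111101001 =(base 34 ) 5P3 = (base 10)6633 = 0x19E9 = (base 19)i72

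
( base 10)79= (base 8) 117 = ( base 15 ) 54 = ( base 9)87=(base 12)67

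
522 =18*29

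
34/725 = 34/725= 0.05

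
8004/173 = 46  +  46/173 = 46.27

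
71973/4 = 17993 + 1/4=17993.25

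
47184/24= 1966= 1966.00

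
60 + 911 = 971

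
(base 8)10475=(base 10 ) 4413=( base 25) 71d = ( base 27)61c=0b1000100111101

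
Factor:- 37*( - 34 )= 1258=2^1*17^1*37^1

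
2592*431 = 1117152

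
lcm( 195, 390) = 390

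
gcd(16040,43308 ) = 1604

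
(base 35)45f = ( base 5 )130330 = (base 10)5090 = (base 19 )e1h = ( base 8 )11742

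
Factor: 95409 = 3^2 *10601^1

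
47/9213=47/9213 = 0.01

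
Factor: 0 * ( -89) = 0^1 = 0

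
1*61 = 61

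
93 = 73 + 20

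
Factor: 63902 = 2^1*89^1*359^1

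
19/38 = 1/2= 0.50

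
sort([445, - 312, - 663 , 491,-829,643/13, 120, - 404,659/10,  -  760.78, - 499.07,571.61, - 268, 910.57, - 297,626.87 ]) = [ - 829, - 760.78, - 663, - 499.07  , - 404, -312, - 297, - 268 , 643/13, 659/10, 120, 445,491 , 571.61 , 626.87,  910.57]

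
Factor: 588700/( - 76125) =-2^2 * 3^( - 1 )*5^( - 1)*29^1 =- 116/15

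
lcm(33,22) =66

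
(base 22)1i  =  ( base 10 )40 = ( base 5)130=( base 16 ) 28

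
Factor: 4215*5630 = 2^1*3^1*5^2*281^1*563^1 =23730450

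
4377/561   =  1459/187 = 7.80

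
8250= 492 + 7758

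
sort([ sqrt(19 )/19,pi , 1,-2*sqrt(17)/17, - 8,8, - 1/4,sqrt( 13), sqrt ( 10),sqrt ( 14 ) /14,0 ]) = [ - 8, - 2 * sqrt (17) /17, - 1/4,  0 , sqrt( 19 ) /19,sqrt( 14 ) /14,1,pi, sqrt( 10), sqrt( 13),8]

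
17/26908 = 17/26908= 0.00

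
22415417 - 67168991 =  - 44753574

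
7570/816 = 3785/408 =9.28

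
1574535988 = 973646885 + 600889103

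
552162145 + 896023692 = 1448185837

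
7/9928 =7/9928 = 0.00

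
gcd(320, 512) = 64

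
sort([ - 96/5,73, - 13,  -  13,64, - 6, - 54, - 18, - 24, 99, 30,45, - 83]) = [ -83, - 54, - 24, - 96/5, - 18, - 13, -13, - 6,30 , 45,64,73, 99] 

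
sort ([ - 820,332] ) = [ - 820,332] 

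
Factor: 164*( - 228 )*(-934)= 34924128  =  2^5*3^1*19^1*41^1*467^1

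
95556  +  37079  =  132635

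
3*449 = 1347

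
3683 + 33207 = 36890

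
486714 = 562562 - 75848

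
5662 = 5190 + 472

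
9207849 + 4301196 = 13509045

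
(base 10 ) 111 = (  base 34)39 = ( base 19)5G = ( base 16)6F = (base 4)1233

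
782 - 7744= - 6962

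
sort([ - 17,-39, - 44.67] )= [  -  44.67, - 39, - 17]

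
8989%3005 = 2979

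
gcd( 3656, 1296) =8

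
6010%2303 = 1404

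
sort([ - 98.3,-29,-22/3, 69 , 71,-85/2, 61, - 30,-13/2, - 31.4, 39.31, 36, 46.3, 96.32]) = [ - 98.3, - 85/2, - 31.4, - 30,-29,-22/3,-13/2,  36, 39.31,46.3, 61,  69, 71, 96.32]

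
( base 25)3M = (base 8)141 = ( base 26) 3J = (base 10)97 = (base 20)4h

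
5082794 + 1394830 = 6477624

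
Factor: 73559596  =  2^2*11^1*599^1*2791^1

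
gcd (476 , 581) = 7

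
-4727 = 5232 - 9959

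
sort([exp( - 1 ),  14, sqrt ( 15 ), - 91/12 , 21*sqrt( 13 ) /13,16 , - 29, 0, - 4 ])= [ - 29, - 91/12,-4, 0,exp( - 1 ), sqrt( 15 ) , 21*sqrt (13 )/13,14, 16]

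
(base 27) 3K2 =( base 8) 5251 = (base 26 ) 40p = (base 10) 2729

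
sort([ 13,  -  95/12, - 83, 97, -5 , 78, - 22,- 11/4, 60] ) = [-83 ,- 22,-95/12, - 5,-11/4, 13, 60 , 78,97] 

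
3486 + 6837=10323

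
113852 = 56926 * 2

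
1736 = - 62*(  -  28)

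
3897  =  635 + 3262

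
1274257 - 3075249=-1800992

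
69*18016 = 1243104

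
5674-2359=3315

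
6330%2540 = 1250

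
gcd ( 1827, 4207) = 7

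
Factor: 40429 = 40429^1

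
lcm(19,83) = 1577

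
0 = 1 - 1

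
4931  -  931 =4000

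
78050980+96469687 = 174520667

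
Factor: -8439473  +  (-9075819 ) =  - 17515292 = - 2^2 * 281^1 * 15583^1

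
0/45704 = 0= 0.00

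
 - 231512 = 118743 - 350255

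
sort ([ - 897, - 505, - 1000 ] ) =[ - 1000, - 897, - 505 ] 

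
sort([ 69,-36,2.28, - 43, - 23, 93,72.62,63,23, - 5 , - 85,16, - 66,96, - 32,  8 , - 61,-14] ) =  [ - 85,-66,  -  61,-43, - 36 ,  -  32,-23 ,-14 , - 5 , 2.28,  8,16, 23,63,69,72.62,93, 96 ] 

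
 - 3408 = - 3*1136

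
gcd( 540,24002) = 2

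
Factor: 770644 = 2^2 * 7^1*17^1*1619^1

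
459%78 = 69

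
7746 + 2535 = 10281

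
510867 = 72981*7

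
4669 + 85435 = 90104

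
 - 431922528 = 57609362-489531890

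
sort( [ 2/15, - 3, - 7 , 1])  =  [-7, - 3, 2/15,1] 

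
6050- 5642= 408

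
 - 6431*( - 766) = 4926146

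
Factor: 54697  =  83^1*659^1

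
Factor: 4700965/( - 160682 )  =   -2^(  -  1 )*5^1*61^1*15413^1*80341^( - 1) 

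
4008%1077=777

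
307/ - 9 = - 307/9 =-  34.11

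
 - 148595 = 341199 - 489794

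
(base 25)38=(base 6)215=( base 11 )76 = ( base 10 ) 83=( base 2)1010011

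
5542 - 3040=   2502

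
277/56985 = 277/56985 =0.00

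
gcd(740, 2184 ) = 4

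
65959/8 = 65959/8  =  8244.88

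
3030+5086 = 8116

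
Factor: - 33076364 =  - 2^2*8269091^1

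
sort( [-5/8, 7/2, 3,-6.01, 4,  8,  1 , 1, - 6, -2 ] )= [ - 6.01, - 6, - 2,-5/8, 1,1,3, 7/2, 4,  8] 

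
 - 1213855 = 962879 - 2176734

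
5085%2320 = 445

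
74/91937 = 74/91937  =  0.00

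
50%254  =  50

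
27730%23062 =4668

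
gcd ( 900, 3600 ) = 900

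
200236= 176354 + 23882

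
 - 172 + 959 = 787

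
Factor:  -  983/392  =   - 2^ ( - 3 ) * 7^( - 2 )*983^1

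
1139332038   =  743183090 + 396148948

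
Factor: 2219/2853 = 7/9 = 3^( - 2 )*7^1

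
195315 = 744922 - 549607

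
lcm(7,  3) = 21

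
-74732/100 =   -  18683/25  =  -  747.32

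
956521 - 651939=304582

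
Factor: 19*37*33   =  3^1*11^1*19^1*37^1 = 23199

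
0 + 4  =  4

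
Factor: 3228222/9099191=2^1*3^1* 23^( - 1)*29^1*101^ (-1) *3917^ ( - 1 )*18553^1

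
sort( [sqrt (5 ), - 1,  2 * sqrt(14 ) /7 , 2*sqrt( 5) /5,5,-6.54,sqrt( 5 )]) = [ -6.54,-1,2*sqrt( 5)/5, 2*sqrt( 14 )/7, sqrt( 5), sqrt(5),  5]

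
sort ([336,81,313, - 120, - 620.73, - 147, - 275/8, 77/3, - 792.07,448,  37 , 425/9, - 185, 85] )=[-792.07 , - 620.73, - 185,  -  147, -120, - 275/8, 77/3,  37 , 425/9, 81, 85, 313  ,  336 , 448]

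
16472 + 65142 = 81614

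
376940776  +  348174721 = 725115497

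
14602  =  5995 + 8607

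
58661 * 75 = 4399575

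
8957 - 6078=2879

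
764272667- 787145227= - 22872560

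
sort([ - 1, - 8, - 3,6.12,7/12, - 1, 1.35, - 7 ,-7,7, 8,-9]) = [  -  9, - 8,-7, - 7, - 3, - 1,- 1,7/12 , 1.35,6.12, 7,8 ]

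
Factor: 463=463^1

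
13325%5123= 3079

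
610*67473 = 41158530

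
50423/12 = 50423/12 =4201.92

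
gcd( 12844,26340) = 4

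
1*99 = 99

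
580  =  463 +117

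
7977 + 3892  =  11869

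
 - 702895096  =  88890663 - 791785759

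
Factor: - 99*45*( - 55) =245025 = 3^4*5^2*11^2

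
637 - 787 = -150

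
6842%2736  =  1370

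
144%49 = 46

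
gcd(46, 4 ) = 2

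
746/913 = 746/913 = 0.82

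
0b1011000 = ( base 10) 88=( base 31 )2Q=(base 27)37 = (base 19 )4c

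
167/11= 167/11 = 15.18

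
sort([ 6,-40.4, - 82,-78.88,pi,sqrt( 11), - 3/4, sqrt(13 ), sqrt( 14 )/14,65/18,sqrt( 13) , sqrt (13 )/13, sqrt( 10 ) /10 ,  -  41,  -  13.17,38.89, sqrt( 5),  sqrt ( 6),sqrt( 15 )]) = [ - 82, - 78.88,-41 , - 40.4, - 13.17, - 3/4,sqrt( 14) /14,sqrt( 13 )/13, sqrt(10 )/10 , sqrt (5 ),sqrt(6),pi,sqrt (11), sqrt(13), sqrt(13),65/18,sqrt(15),6,38.89]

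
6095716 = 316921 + 5778795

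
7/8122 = 7/8122 = 0.00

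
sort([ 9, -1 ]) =[ - 1, 9]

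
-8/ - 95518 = 4/47759 = 0.00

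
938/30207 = 938/30207 = 0.03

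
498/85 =5 + 73/85  =  5.86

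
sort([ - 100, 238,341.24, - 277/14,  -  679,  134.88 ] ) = [ - 679,  -  100, - 277/14, 134.88  ,  238, 341.24 ] 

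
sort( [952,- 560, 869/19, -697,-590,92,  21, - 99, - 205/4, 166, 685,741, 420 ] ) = [ - 697, - 590,  -  560,-99, - 205/4,21,869/19,92,166,420, 685,  741,  952]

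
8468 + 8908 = 17376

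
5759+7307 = 13066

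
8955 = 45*199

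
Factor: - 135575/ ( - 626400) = 2^(-5)*3^(-3) * 11^1*17^1 = 187/864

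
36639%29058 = 7581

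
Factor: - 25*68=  - 1700  =  - 2^2*5^2*17^1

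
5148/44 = 117=   117.00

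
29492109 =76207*387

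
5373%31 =10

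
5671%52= 3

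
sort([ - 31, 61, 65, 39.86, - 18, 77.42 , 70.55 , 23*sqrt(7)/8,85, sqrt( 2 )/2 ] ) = [ - 31  ,-18,sqrt( 2 ) /2, 23 * sqrt(7 ) /8, 39.86, 61 , 65,70.55 , 77.42, 85]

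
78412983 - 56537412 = 21875571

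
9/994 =9/994 = 0.01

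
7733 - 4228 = 3505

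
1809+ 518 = 2327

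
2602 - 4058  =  -1456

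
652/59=11+3/59 = 11.05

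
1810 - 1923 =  - 113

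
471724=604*781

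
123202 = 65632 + 57570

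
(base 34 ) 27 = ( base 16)4B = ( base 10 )75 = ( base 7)135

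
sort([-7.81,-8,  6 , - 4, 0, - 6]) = [ - 8,-7.81,-6, - 4, 0,  6 ]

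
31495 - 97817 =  - 66322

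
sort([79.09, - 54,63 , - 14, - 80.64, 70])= [ - 80.64 , - 54, - 14 , 63, 70, 79.09 ]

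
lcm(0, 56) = 0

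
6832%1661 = 188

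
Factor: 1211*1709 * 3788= 2^2*7^1*173^1*947^1*1709^1 =7839641012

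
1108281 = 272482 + 835799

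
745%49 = 10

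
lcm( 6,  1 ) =6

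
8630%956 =26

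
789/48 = 263/16=   16.44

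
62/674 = 31/337 =0.09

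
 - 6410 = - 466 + -5944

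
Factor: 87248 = 2^4*7^1* 19^1 * 41^1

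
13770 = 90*153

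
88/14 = 6  +  2/7 = 6.29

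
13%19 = 13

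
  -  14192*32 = -454144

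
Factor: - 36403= -59^1*617^1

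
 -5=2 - 7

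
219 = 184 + 35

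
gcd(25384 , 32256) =8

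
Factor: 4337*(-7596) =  - 2^2*3^2*211^1 *4337^1  =  - 32943852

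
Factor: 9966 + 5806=2^2*3943^1 = 15772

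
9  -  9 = 0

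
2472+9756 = 12228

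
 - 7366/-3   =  2455 + 1/3= 2455.33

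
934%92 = 14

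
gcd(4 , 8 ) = 4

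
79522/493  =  161  +  149/493= 161.30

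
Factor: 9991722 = 2^1*3^1*13^1 * 128099^1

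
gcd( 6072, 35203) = 1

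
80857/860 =94 + 17/860 =94.02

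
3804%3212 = 592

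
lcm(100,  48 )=1200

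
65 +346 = 411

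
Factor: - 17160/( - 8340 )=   2^1*11^1*13^1*139^( - 1 ) = 286/139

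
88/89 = 88/89 =0.99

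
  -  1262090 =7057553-8319643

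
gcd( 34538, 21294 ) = 14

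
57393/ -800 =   -  57393/800 = - 71.74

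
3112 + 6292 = 9404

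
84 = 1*84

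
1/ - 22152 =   -  1  +  22151/22152  =  - 0.00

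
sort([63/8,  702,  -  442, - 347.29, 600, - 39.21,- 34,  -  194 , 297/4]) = [ - 442, - 347.29, - 194, - 39.21, - 34,  63/8,297/4,600,702] 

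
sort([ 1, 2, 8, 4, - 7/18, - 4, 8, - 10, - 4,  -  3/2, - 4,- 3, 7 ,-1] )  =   [ - 10, - 4, - 4,  -  4, - 3 , - 3/2, - 1,  -  7/18, 1, 2, 4, 7,8, 8 ]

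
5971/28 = 853/4=213.25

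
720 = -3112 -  - 3832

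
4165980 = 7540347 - 3374367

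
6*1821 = 10926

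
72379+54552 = 126931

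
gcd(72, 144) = 72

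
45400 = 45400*1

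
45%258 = 45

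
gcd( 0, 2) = 2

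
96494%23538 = 2342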